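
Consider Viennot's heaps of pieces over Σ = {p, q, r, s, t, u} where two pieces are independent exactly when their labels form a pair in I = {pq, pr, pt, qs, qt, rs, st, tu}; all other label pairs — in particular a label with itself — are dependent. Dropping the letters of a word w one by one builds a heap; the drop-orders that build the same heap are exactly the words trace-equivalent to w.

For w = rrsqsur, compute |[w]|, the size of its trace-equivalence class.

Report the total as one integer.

10

0(r) covers ∅
1(r) covers 0:r
2(s) covers ∅
3(q) covers 1:r
4(s) covers 2:s
5(u) covers 3:q, 4:s
6(r) covers 5:u
floor of heap: 0:r, 2:s
completions by unplaced set U, small U first (add the entries for U minus each lowest piece of U):
  |U|=1: {6}:1
  |U|=2: {5,6}:1
  |U|=3: {3,5,6}:1  {4,5,6}:1
  |U|=4: {1,3,5,6}:1  {2,4,5,6}:1  {3,4,5,6}:2
  |U|=5: {0,1,3,5,6}:1  {1,3,4,5,6}:3  {2,3,4,5,6}:3
  start at 0(r): 6
  start at 2(s): 4
sum over floor = 10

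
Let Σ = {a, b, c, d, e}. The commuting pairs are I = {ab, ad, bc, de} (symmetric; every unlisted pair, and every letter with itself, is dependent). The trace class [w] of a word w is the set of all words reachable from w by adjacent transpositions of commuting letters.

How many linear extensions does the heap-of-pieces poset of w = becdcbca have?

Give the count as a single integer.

4

0(b) covers ∅
1(e) covers 0:b
2(c) covers 1:e
3(d) covers 2:c
4(c) covers 3:d
5(b) covers 3:d
6(c) covers 4:c
7(a) covers 6:c
floor of heap: 0:b
completions by unplaced set U, small U first (add the entries for U minus each lowest piece of U):
  |U|=1: {5}:1  {7}:1
  |U|=2: {5,7}:2  {6,7}:1
  |U|=3: {4,6,7}:1  {5,6,7}:3
  |U|=4: {4,5,6,7}:4
  |U|=5: {3,4,5,6,7}:4
  |U|=6: {2,3,4,5,6,7}:4
  start at 0(b): 4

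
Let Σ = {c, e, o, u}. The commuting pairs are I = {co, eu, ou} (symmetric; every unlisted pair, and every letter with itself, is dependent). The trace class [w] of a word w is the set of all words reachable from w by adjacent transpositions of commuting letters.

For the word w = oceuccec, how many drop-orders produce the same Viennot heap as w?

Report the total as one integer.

drop 0:o onto floor
drop 1:c onto floor
drop 2:e onto {0:o, 1:c}
drop 3:u onto {1:c}
drop 4:c onto {2:e, 3:u}
drop 5:c onto {4:c}
drop 6:e onto {5:c}
drop 7:c onto {6:e}
ground layer = {0:o, 1:c}
drop-orders for the pieces not yet dropped (sum over which currently-grounded one goes next):
  1 to go: {7} 1
  2 to go: {6,7} 1
  3 to go: {5,6,7} 1
  4 to go: {4,5,6,7} 1
  5 to go: {2,4,5,6,7} 1  {3,4,5,6,7} 1
  6 to go: {0,2,4,5,6,7} 1  {2,3,4,5,6,7} 2
  if 0:o drops first: 2 orders
  if 1:c drops first: 3 orders
heap linearizations: 5

5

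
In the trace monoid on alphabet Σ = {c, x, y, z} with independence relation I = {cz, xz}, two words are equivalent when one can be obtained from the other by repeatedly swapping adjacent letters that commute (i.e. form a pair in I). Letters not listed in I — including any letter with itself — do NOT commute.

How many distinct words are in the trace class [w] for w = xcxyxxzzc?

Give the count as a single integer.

#0=x has no predecessor
#1=c depends on [0:x]
#2=x depends on [1:c]
#3=y depends on [2:x]
#4=x depends on [3:y]
#5=x depends on [4:x]
#6=z depends on [3:y]
#7=z depends on [6:z]
#8=c depends on [5:x]
sources: [0:x]
N(rest) = Σ N(rest − s) over sources s of rest; N(one piece) = 1:
  size 1 → [7]=1  [8]=1
  size 2 → [5,8]=1  [6,7]=1  [7,8]=2
  size 3 → [4,5,8]=1  [5,7,8]=3  [6,7,8]=3
  size 4 → [4,5,7,8]=4  [5,6,7,8]=6
  size 5 → [4,5,6,7,8]=10
  size 6 → [3,4,5,6,7,8]=10
  size 7 → [2,3,4,5,6,7,8]=10
  first=0(x) contributes 10

10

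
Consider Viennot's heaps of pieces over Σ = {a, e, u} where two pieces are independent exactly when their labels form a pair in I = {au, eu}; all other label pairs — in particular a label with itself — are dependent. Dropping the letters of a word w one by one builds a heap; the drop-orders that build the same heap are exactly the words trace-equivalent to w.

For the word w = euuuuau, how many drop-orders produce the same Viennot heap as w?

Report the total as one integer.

21

0(e) covers ∅
1(u) covers ∅
2(u) covers 1:u
3(u) covers 2:u
4(u) covers 3:u
5(a) covers 0:e
6(u) covers 4:u
floor of heap: 0:e, 1:u
completions by unplaced set U, small U first (add the entries for U minus each lowest piece of U):
  |U|=1: {5}:1  {6}:1
  |U|=2: {0,5}:1  {4,6}:1  {5,6}:2
  |U|=3: {0,5,6}:3  {3,4,6}:1  {4,5,6}:3
  |U|=4: {0,4,5,6}:6  {2,3,4,6}:1  {3,4,5,6}:4
  |U|=5: {0,3,4,5,6}:10  {1,2,3,4,6}:1  {2,3,4,5,6}:5
  start at 0(e): 6
  start at 1(u): 15
sum over floor = 21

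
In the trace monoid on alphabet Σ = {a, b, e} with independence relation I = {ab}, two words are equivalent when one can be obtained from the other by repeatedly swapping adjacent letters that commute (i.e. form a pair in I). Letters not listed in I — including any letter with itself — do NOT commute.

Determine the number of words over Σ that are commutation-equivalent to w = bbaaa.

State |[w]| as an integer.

drop 0:b onto floor
drop 1:b onto {0:b}
drop 2:a onto floor
drop 3:a onto {2:a}
drop 4:a onto {3:a}
ground layer = {0:b, 2:a}
drop-orders for the pieces not yet dropped (sum over which currently-grounded one goes next):
  1 to go: {1} 1  {4} 1
  2 to go: {0,1} 1  {1,4} 2  {3,4} 1
  3 to go: {0,1,4} 3  {1,3,4} 3  {2,3,4} 1
  if 0:b drops first: 4 orders
  if 2:a drops first: 6 orders
heap linearizations: 10

10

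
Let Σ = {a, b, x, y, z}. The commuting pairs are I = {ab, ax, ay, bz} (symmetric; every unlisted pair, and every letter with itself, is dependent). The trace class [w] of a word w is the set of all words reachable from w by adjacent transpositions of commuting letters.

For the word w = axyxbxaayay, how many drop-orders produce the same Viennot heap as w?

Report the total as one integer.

330

drop 0:a onto floor
drop 1:x onto floor
drop 2:y onto {1:x}
drop 3:x onto {2:y}
drop 4:b onto {3:x}
drop 5:x onto {4:b}
drop 6:a onto {0:a}
drop 7:a onto {6:a}
drop 8:y onto {5:x}
drop 9:a onto {7:a}
drop 10:y onto {8:y}
ground layer = {0:a, 1:x}
drop-orders for the pieces not yet dropped (sum over which currently-grounded one goes next):
  1 to go: {9} 1  {10} 1
  2 to go: {7,9} 1  {8,10} 1  {9,10} 2
  3 to go: {5,8,10} 1  {6,7,9} 1  {7,9,10} 3  {8,9,10} 3
  4 to go: {0,6,7,9} 1  {4,5,8,10} 1  {5,8,9,10} 4  {6,7,9,10} 4  {7,8,9,10} 6
  5 to go: {0,6,7,9,10} 5  {3,4,5,8,10} 1  {4,5,8,9,10} 5  {5,7,8,9,10} 10  {6,7,8,9,10} 10
  6 to go: {0,6,7,8,9,10} 15  {2,3,4,5,8,10} 1  {3,4,5,8,9,10} 6  {4,5,7,8,9,10} 15  {5,6,7,8,9,10} 20
  7 to go: {0,5,6,7,8,9,10} 35  {1,2,3,4,5,8,10} 1  {2,3,4,5,8,9,10} 7  {3,4,5,7,8,9,10} 21  {4,5,6,7,8,9,10} 35
  8 to go: {0,4,5,6,7,8,9,10} 70  {1,2,3,4,5,8,9,10} 8  {2,3,4,5,7,8,9,10} 28  {3,4,5,6,7,8,9,10} 56
  9 to go: {0,3,4,5,6,7,8,9,10} 126  {1,2,3,4,5,7,8,9,10} 36  {2,3,4,5,6,7,8,9,10} 84
  if 0:a drops first: 120 orders
  if 1:x drops first: 210 orders
heap linearizations: 330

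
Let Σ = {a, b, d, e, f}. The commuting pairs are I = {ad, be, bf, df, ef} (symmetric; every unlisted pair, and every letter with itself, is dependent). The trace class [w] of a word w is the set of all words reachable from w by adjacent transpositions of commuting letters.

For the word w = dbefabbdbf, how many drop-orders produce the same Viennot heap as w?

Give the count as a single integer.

40

drop 0:d onto floor
drop 1:b onto {0:d}
drop 2:e onto {0:d}
drop 3:f onto floor
drop 4:a onto {1:b, 2:e, 3:f}
drop 5:b onto {4:a}
drop 6:b onto {5:b}
drop 7:d onto {6:b}
drop 8:b onto {7:d}
drop 9:f onto {4:a}
ground layer = {0:d, 3:f}
drop-orders for the pieces not yet dropped (sum over which currently-grounded one goes next):
  1 to go: {8} 1  {9} 1
  2 to go: {7,8} 1  {8,9} 2
  3 to go: {6,7,8} 1  {7,8,9} 3
  4 to go: {5,6,7,8} 1  {6,7,8,9} 4
  5 to go: {5,6,7,8,9} 5
  6 to go: {4,5,6,7,8,9} 5
  7 to go: {1,4,5,6,7,8,9} 5  {2,4,5,6,7,8,9} 5  {3,4,5,6,7,8,9} 5
  8 to go: {1,2,4,5,6,7,8,9} 10  {1,3,4,5,6,7,8,9} 10  {2,3,4,5,6,7,8,9} 10
  if 0:d drops first: 30 orders
  if 3:f drops first: 10 orders
heap linearizations: 40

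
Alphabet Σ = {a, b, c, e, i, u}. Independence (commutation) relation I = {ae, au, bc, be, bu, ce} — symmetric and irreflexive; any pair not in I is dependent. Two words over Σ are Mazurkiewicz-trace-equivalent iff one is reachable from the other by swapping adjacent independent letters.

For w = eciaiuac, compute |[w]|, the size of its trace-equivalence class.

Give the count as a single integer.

4

drop 0:e onto floor
drop 1:c onto floor
drop 2:i onto {0:e, 1:c}
drop 3:a onto {2:i}
drop 4:i onto {3:a}
drop 5:u onto {4:i}
drop 6:a onto {4:i}
drop 7:c onto {5:u, 6:a}
ground layer = {0:e, 1:c}
drop-orders for the pieces not yet dropped (sum over which currently-grounded one goes next):
  1 to go: {7} 1
  2 to go: {5,7} 1  {6,7} 1
  3 to go: {5,6,7} 2
  4 to go: {4,5,6,7} 2
  5 to go: {3,4,5,6,7} 2
  6 to go: {2,3,4,5,6,7} 2
  if 0:e drops first: 2 orders
  if 1:c drops first: 2 orders
heap linearizations: 4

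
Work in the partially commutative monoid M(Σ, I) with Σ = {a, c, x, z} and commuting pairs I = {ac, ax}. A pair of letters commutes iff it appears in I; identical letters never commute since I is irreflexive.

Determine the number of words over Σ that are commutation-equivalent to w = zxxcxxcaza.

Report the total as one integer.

drop 0:z onto floor
drop 1:x onto {0:z}
drop 2:x onto {1:x}
drop 3:c onto {2:x}
drop 4:x onto {3:c}
drop 5:x onto {4:x}
drop 6:c onto {5:x}
drop 7:a onto {0:z}
drop 8:z onto {6:c, 7:a}
drop 9:a onto {8:z}
ground layer = {0:z}
drop-orders for the pieces not yet dropped (sum over which currently-grounded one goes next):
  1 to go: {9} 1
  2 to go: {8,9} 1
  3 to go: {6,8,9} 1  {7,8,9} 1
  4 to go: {5,6,8,9} 1  {6,7,8,9} 2
  5 to go: {4,5,6,8,9} 1  {5,6,7,8,9} 3
  6 to go: {3,4,5,6,8,9} 1  {4,5,6,7,8,9} 4
  7 to go: {2,3,4,5,6,8,9} 1  {3,4,5,6,7,8,9} 5
  8 to go: {1,2,3,4,5,6,8,9} 1  {2,3,4,5,6,7,8,9} 6
  if 0:z drops first: 7 orders

7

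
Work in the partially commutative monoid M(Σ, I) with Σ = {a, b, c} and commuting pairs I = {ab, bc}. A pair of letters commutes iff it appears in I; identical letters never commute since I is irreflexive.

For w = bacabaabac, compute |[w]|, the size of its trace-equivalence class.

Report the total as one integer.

120

drop 0:b onto floor
drop 1:a onto floor
drop 2:c onto {1:a}
drop 3:a onto {2:c}
drop 4:b onto {0:b}
drop 5:a onto {3:a}
drop 6:a onto {5:a}
drop 7:b onto {4:b}
drop 8:a onto {6:a}
drop 9:c onto {8:a}
ground layer = {0:b, 1:a}
drop-orders for the pieces not yet dropped (sum over which currently-grounded one goes next):
  1 to go: {7} 1  {9} 1
  2 to go: {4,7} 1  {7,9} 2  {8,9} 1
  3 to go: {0,4,7} 1  {4,7,9} 3  {6,8,9} 1  {7,8,9} 3
  4 to go: {0,4,7,9} 4  {4,7,8,9} 6  {5,6,8,9} 1  {6,7,8,9} 4
  5 to go: {0,4,7,8,9} 10  {3,5,6,8,9} 1  {4,6,7,8,9} 10  {5,6,7,8,9} 5
  6 to go: {0,4,6,7,8,9} 20  {2,3,5,6,8,9} 1  {3,5,6,7,8,9} 6  {4,5,6,7,8,9} 15
  7 to go: {0,4,5,6,7,8,9} 35  {1,2,3,5,6,8,9} 1  {2,3,5,6,7,8,9} 7  {3,4,5,6,7,8,9} 21
  8 to go: {0,3,4,5,6,7,8,9} 56  {1,2,3,5,6,7,8,9} 8  {2,3,4,5,6,7,8,9} 28
  if 0:b drops first: 36 orders
  if 1:a drops first: 84 orders
heap linearizations: 120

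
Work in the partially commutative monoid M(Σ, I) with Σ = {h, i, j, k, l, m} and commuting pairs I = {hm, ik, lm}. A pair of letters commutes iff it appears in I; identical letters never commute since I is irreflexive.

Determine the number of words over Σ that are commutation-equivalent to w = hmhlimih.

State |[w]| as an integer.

#0=h has no predecessor
#1=m has no predecessor
#2=h depends on [0:h]
#3=l depends on [2:h]
#4=i depends on [1:m, 3:l]
#5=m depends on [4:i]
#6=i depends on [5:m]
#7=h depends on [6:i]
sources: [0:h, 1:m]
N(rest) = Σ N(rest − s) over sources s of rest; N(one piece) = 1:
  size 1 → [7]=1
  size 2 → [6,7]=1
  size 3 → [5,6,7]=1
  size 4 → [4,5,6,7]=1
  size 5 → [1,4,5,6,7]=1  [3,4,5,6,7]=1
  size 6 → [1,3,4,5,6,7]=2  [2,3,4,5,6,7]=1
  first=0(h) contributes 3
  first=1(m) contributes 1
|[w]| = 4

4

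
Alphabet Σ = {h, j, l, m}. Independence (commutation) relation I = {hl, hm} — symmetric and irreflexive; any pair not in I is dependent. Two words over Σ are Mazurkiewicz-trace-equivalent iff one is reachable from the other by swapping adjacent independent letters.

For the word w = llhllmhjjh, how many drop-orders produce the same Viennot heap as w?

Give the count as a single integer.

21

#0=l has no predecessor
#1=l depends on [0:l]
#2=h has no predecessor
#3=l depends on [1:l]
#4=l depends on [3:l]
#5=m depends on [4:l]
#6=h depends on [2:h]
#7=j depends on [5:m, 6:h]
#8=j depends on [7:j]
#9=h depends on [8:j]
sources: [0:l, 2:h]
N(rest) = Σ N(rest − s) over sources s of rest; N(one piece) = 1:
  size 1 → [9]=1
  size 2 → [8,9]=1
  size 3 → [7,8,9]=1
  size 4 → [5,7,8,9]=1  [6,7,8,9]=1
  size 5 → [2,6,7,8,9]=1  [4,5,7,8,9]=1  [5,6,7,8,9]=2
  size 6 → [2,5,6,7,8,9]=3  [3,4,5,7,8,9]=1  [4,5,6,7,8,9]=3
  size 7 → [1,3,4,5,7,8,9]=1  [2,4,5,6,7,8,9]=6  [3,4,5,6,7,8,9]=4
  size 8 → [0,1,3,4,5,7,8,9]=1  [1,3,4,5,6,7,8,9]=5  [2,3,4,5,6,7,8,9]=10
  first=0(l) contributes 15
  first=2(h) contributes 6
|[w]| = 21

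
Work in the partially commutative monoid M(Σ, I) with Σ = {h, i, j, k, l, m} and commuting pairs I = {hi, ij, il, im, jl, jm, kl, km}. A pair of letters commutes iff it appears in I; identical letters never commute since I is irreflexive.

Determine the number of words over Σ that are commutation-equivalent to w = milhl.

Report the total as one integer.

5

0(m) covers ∅
1(i) covers ∅
2(l) covers 0:m
3(h) covers 2:l
4(l) covers 3:h
floor of heap: 0:m, 1:i
completions by unplaced set U, small U first (add the entries for U minus each lowest piece of U):
  |U|=1: {1}:1  {4}:1
  |U|=2: {1,4}:2  {3,4}:1
  |U|=3: {1,3,4}:3  {2,3,4}:1
  start at 0(m): 4
  start at 1(i): 1
sum over floor = 5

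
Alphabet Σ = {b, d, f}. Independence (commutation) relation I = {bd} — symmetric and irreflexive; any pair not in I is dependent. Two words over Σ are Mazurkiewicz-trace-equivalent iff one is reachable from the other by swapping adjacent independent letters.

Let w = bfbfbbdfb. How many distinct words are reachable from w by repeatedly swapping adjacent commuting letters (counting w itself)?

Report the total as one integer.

drop 0:b onto floor
drop 1:f onto {0:b}
drop 2:b onto {1:f}
drop 3:f onto {2:b}
drop 4:b onto {3:f}
drop 5:b onto {4:b}
drop 6:d onto {3:f}
drop 7:f onto {5:b, 6:d}
drop 8:b onto {7:f}
ground layer = {0:b}
drop-orders for the pieces not yet dropped (sum over which currently-grounded one goes next):
  1 to go: {8} 1
  2 to go: {7,8} 1
  3 to go: {5,7,8} 1  {6,7,8} 1
  4 to go: {4,5,7,8} 1  {5,6,7,8} 2
  5 to go: {4,5,6,7,8} 3
  6 to go: {3,4,5,6,7,8} 3
  7 to go: {2,3,4,5,6,7,8} 3
  if 0:b drops first: 3 orders

3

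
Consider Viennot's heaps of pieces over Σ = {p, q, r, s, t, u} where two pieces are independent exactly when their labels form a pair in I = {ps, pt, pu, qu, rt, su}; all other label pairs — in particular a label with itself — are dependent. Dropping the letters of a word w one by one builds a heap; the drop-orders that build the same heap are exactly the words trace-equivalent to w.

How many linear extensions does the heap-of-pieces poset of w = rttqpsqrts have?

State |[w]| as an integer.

12

0(r) covers ∅
1(t) covers ∅
2(t) covers 1:t
3(q) covers 0:r, 2:t
4(p) covers 3:q
5(s) covers 3:q
6(q) covers 4:p, 5:s
7(r) covers 6:q
8(t) covers 6:q
9(s) covers 7:r, 8:t
floor of heap: 0:r, 1:t
completions by unplaced set U, small U first (add the entries for U minus each lowest piece of U):
  |U|=1: {9}:1
  |U|=2: {7,9}:1  {8,9}:1
  |U|=3: {7,8,9}:2
  |U|=4: {6,7,8,9}:2
  |U|=5: {4,6,7,8,9}:2  {5,6,7,8,9}:2
  |U|=6: {4,5,6,7,8,9}:4
  |U|=7: {3,4,5,6,7,8,9}:4
  |U|=8: {0,3,4,5,6,7,8,9}:4  {2,3,4,5,6,7,8,9}:4
  start at 0(r): 4
  start at 1(t): 8
sum over floor = 12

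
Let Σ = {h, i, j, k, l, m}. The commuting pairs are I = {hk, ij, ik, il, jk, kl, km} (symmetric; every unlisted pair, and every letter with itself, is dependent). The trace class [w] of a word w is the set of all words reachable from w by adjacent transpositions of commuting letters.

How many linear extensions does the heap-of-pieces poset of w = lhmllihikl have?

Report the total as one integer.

0(l) covers ∅
1(h) covers 0:l
2(m) covers 1:h
3(l) covers 2:m
4(l) covers 3:l
5(i) covers 2:m
6(h) covers 4:l, 5:i
7(i) covers 6:h
8(k) covers ∅
9(l) covers 6:h
floor of heap: 0:l, 8:k
completions by unplaced set U, small U first (add the entries for U minus each lowest piece of U):
  |U|=1: {7}:1  {8}:1  {9}:1
  |U|=2: {7,8}:2  {7,9}:2  {8,9}:2
  |U|=3: {6,7,9}:2  {7,8,9}:6
  |U|=4: {4,6,7,9}:2  {5,6,7,9}:2  {6,7,8,9}:8
  |U|=5: {3,4,6,7,9}:2  {4,5,6,7,9}:4  {4,6,7,8,9}:10  {5,6,7,8,9}:10
  |U|=6: {3,4,5,6,7,9}:6  {3,4,6,7,8,9}:12  {4,5,6,7,8,9}:24
  |U|=7: {2,3,4,5,6,7,9}:6  {3,4,5,6,7,8,9}:42
  |U|=8: {1,2,3,4,5,6,7,9}:6  {2,3,4,5,6,7,8,9}:48
  start at 0(l): 54
  start at 8(k): 6
sum over floor = 60

60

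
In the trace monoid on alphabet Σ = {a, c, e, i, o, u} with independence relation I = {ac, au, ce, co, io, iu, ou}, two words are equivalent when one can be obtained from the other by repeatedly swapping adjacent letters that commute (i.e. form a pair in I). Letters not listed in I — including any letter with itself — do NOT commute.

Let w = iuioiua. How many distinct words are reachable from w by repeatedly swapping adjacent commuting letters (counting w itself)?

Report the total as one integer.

#0=i has no predecessor
#1=u has no predecessor
#2=i depends on [0:i]
#3=o has no predecessor
#4=i depends on [2:i]
#5=u depends on [1:u]
#6=a depends on [3:o, 4:i]
sources: [0:i, 1:u, 3:o]
N(rest) = Σ N(rest − s) over sources s of rest; N(one piece) = 1:
  size 1 → [5]=1  [6]=1
  size 2 → [1,5]=1  [3,6]=1  [4,6]=1  [5,6]=2
  size 3 → [1,5,6]=3  [2,4,6]=1  [3,4,6]=2  [3,5,6]=3  [4,5,6]=3
  size 4 → [0,2,4,6]=1  [1,3,5,6]=6  [1,4,5,6]=6  [2,3,4,6]=3  [2,4,5,6]=4  [3,4,5,6]=8
  size 5 → [0,2,3,4,6]=4  [0,2,4,5,6]=5  [1,2,4,5,6]=10  [1,3,4,5,6]=20  [2,3,4,5,6]=15
  first=0(i) contributes 45
  first=1(u) contributes 24
  first=3(o) contributes 15
|[w]| = 84

84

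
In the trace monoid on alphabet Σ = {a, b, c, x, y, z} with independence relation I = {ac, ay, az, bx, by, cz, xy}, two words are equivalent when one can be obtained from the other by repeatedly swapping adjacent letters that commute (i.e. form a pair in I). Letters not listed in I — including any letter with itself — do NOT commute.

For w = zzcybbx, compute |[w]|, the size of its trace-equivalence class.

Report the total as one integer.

0(z) covers ∅
1(z) covers 0:z
2(c) covers ∅
3(y) covers 1:z, 2:c
4(b) covers 1:z, 2:c
5(b) covers 4:b
6(x) covers 1:z, 2:c
floor of heap: 0:z, 2:c
completions by unplaced set U, small U first (add the entries for U minus each lowest piece of U):
  |U|=1: {3}:1  {5}:1  {6}:1
  |U|=2: {3,5}:2  {3,6}:2  {4,5}:1  {5,6}:2
  |U|=3: {3,4,5}:3  {3,5,6}:6  {4,5,6}:3
  |U|=4: {3,4,5,6}:12
  |U|=5: {1,3,4,5,6}:12  {2,3,4,5,6}:12
  start at 0(z): 24
  start at 2(c): 12
sum over floor = 36

36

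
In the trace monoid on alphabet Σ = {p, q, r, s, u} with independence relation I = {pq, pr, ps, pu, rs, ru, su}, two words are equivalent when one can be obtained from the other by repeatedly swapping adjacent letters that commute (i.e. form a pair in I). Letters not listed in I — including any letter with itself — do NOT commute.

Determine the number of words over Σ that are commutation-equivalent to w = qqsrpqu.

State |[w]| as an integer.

#0=q has no predecessor
#1=q depends on [0:q]
#2=s depends on [1:q]
#3=r depends on [1:q]
#4=p has no predecessor
#5=q depends on [2:s, 3:r]
#6=u depends on [5:q]
sources: [0:q, 4:p]
N(rest) = Σ N(rest − s) over sources s of rest; N(one piece) = 1:
  size 1 → [4]=1  [6]=1
  size 2 → [4,6]=2  [5,6]=1
  size 3 → [2,5,6]=1  [3,5,6]=1  [4,5,6]=3
  size 4 → [2,3,5,6]=2  [2,4,5,6]=4  [3,4,5,6]=4
  size 5 → [1,2,3,5,6]=2  [2,3,4,5,6]=10
  first=0(q) contributes 12
  first=4(p) contributes 2
|[w]| = 14

14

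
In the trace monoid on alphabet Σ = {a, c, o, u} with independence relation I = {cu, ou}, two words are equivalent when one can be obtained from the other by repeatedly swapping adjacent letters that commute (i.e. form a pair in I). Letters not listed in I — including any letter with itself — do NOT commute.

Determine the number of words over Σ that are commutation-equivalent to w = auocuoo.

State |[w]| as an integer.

15

0(a) covers ∅
1(u) covers 0:a
2(o) covers 0:a
3(c) covers 2:o
4(u) covers 1:u
5(o) covers 3:c
6(o) covers 5:o
floor of heap: 0:a
completions by unplaced set U, small U first (add the entries for U minus each lowest piece of U):
  |U|=1: {4}:1  {6}:1
  |U|=2: {1,4}:1  {4,6}:2  {5,6}:1
  |U|=3: {1,4,6}:3  {3,5,6}:1  {4,5,6}:3
  |U|=4: {1,4,5,6}:6  {2,3,5,6}:1  {3,4,5,6}:4
  |U|=5: {1,3,4,5,6}:10  {2,3,4,5,6}:5
  start at 0(a): 15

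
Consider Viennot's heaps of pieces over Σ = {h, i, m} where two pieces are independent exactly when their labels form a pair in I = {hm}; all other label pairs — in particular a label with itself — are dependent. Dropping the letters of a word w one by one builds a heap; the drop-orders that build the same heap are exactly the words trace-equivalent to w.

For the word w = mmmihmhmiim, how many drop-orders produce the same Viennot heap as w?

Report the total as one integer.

#0=m has no predecessor
#1=m depends on [0:m]
#2=m depends on [1:m]
#3=i depends on [2:m]
#4=h depends on [3:i]
#5=m depends on [3:i]
#6=h depends on [4:h]
#7=m depends on [5:m]
#8=i depends on [6:h, 7:m]
#9=i depends on [8:i]
#10=m depends on [9:i]
sources: [0:m]
N(rest) = Σ N(rest − s) over sources s of rest; N(one piece) = 1:
  size 1 → [10]=1
  size 2 → [9,10]=1
  size 3 → [8,9,10]=1
  size 4 → [6,8,9,10]=1  [7,8,9,10]=1
  size 5 → [4,6,8,9,10]=1  [5,7,8,9,10]=1  [6,7,8,9,10]=2
  size 6 → [4,6,7,8,9,10]=3  [5,6,7,8,9,10]=3
  size 7 → [4,5,6,7,8,9,10]=6
  size 8 → [3,4,5,6,7,8,9,10]=6
  size 9 → [2,3,4,5,6,7,8,9,10]=6
  first=0(m) contributes 6

6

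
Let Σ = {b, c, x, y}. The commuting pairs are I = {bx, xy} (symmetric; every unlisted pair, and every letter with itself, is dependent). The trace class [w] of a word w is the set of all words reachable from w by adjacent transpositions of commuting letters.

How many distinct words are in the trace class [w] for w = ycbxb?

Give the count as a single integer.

3

#0=y has no predecessor
#1=c depends on [0:y]
#2=b depends on [1:c]
#3=x depends on [1:c]
#4=b depends on [2:b]
sources: [0:y]
N(rest) = Σ N(rest − s) over sources s of rest; N(one piece) = 1:
  size 1 → [3]=1  [4]=1
  size 2 → [2,4]=1  [3,4]=2
  size 3 → [2,3,4]=3
  first=0(y) contributes 3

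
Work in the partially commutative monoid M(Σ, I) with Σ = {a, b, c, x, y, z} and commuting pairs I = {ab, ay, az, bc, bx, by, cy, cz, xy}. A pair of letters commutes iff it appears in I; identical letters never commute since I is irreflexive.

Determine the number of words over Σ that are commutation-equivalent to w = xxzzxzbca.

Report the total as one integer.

6

#0=x has no predecessor
#1=x depends on [0:x]
#2=z depends on [1:x]
#3=z depends on [2:z]
#4=x depends on [3:z]
#5=z depends on [4:x]
#6=b depends on [5:z]
#7=c depends on [4:x]
#8=a depends on [7:c]
sources: [0:x]
N(rest) = Σ N(rest − s) over sources s of rest; N(one piece) = 1:
  size 1 → [6]=1  [8]=1
  size 2 → [5,6]=1  [6,8]=2  [7,8]=1
  size 3 → [5,6,8]=3  [6,7,8]=3
  size 4 → [5,6,7,8]=6
  size 5 → [4,5,6,7,8]=6
  size 6 → [3,4,5,6,7,8]=6
  size 7 → [2,3,4,5,6,7,8]=6
  first=0(x) contributes 6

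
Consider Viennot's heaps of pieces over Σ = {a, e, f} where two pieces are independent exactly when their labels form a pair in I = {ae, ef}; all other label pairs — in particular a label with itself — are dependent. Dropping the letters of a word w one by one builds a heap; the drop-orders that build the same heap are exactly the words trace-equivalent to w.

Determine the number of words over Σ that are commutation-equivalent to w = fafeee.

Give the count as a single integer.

20

piece 0:f — minimal
piece 1:a rests on {0:f}
piece 2:f rests on {1:a}
piece 3:e — minimal
piece 4:e rests on {3:e}
piece 5:e rests on {4:e}
minimal pieces: {0:f, 3:e}
ways to finish when only these pieces remain (= sum over removing one remaining piece with nothing left below it):
  1 left: {2}→1  {5}→1
  2 left: {1,2}→1  {2,5}→2  {4,5}→1
  3 left: {0,1,2}→1  {1,2,5}→3  {2,4,5}→3  {3,4,5}→1
  4 left: {0,1,2,5}→4  {1,2,4,5}→6  {2,3,4,5}→4
  placing 0:f first → 10 extensions
  placing 3:e first → 10 extensions
total linear extensions = 20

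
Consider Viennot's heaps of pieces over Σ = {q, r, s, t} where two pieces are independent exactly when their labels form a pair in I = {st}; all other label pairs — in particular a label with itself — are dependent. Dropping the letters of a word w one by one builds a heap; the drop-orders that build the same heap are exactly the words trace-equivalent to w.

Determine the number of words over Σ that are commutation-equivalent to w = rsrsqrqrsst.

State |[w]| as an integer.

0(r) covers ∅
1(s) covers 0:r
2(r) covers 1:s
3(s) covers 2:r
4(q) covers 3:s
5(r) covers 4:q
6(q) covers 5:r
7(r) covers 6:q
8(s) covers 7:r
9(s) covers 8:s
10(t) covers 7:r
floor of heap: 0:r
completions by unplaced set U, small U first (add the entries for U minus each lowest piece of U):
  |U|=1: {9}:1  {10}:1
  |U|=2: {8,9}:1  {9,10}:2
  |U|=3: {8,9,10}:3
  |U|=4: {7,8,9,10}:3
  |U|=5: {6,7,8,9,10}:3
  |U|=6: {5,6,7,8,9,10}:3
  |U|=7: {4,5,6,7,8,9,10}:3
  |U|=8: {3,4,5,6,7,8,9,10}:3
  |U|=9: {2,3,4,5,6,7,8,9,10}:3
  start at 0(r): 3

3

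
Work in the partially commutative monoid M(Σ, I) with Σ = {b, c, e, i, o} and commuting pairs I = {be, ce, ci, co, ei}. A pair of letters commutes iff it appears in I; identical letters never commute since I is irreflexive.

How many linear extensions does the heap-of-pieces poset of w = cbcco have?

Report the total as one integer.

3

piece 0:c — minimal
piece 1:b rests on {0:c}
piece 2:c rests on {1:b}
piece 3:c rests on {2:c}
piece 4:o rests on {1:b}
minimal pieces: {0:c}
ways to finish when only these pieces remain (= sum over removing one remaining piece with nothing left below it):
  1 left: {3}→1  {4}→1
  2 left: {2,3}→1  {3,4}→2
  3 left: {2,3,4}→3
  placing 0:c first → 3 extensions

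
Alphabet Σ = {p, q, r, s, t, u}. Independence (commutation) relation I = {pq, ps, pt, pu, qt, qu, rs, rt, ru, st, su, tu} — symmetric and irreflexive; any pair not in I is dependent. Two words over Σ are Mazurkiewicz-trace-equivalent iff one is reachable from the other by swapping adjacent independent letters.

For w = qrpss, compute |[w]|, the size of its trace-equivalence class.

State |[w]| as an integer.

piece 0:q — minimal
piece 1:r rests on {0:q}
piece 2:p rests on {1:r}
piece 3:s rests on {0:q}
piece 4:s rests on {3:s}
minimal pieces: {0:q}
ways to finish when only these pieces remain (= sum over removing one remaining piece with nothing left below it):
  1 left: {2}→1  {4}→1
  2 left: {1,2}→1  {2,4}→2  {3,4}→1
  3 left: {1,2,4}→3  {2,3,4}→3
  placing 0:q first → 6 extensions

6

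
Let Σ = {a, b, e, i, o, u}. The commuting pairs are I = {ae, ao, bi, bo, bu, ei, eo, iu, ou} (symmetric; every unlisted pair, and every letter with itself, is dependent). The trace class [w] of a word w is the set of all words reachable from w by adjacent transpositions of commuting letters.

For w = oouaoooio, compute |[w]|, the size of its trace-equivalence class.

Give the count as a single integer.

21

#0=o has no predecessor
#1=o depends on [0:o]
#2=u has no predecessor
#3=a depends on [2:u]
#4=o depends on [1:o]
#5=o depends on [4:o]
#6=o depends on [5:o]
#7=i depends on [3:a, 6:o]
#8=o depends on [7:i]
sources: [0:o, 2:u]
N(rest) = Σ N(rest − s) over sources s of rest; N(one piece) = 1:
  size 1 → [8]=1
  size 2 → [7,8]=1
  size 3 → [3,7,8]=1  [6,7,8]=1
  size 4 → [2,3,7,8]=1  [3,6,7,8]=2  [5,6,7,8]=1
  size 5 → [2,3,6,7,8]=3  [3,5,6,7,8]=3  [4,5,6,7,8]=1
  size 6 → [1,4,5,6,7,8]=1  [2,3,5,6,7,8]=6  [3,4,5,6,7,8]=4
  size 7 → [0,1,4,5,6,7,8]=1  [1,3,4,5,6,7,8]=5  [2,3,4,5,6,7,8]=10
  first=0(o) contributes 15
  first=2(u) contributes 6
|[w]| = 21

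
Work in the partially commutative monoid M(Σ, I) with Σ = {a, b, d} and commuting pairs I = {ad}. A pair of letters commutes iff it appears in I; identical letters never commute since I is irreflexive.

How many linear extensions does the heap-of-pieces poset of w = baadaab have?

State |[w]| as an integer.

0(b) covers ∅
1(a) covers 0:b
2(a) covers 1:a
3(d) covers 0:b
4(a) covers 2:a
5(a) covers 4:a
6(b) covers 3:d, 5:a
floor of heap: 0:b
completions by unplaced set U, small U first (add the entries for U minus each lowest piece of U):
  |U|=1: {6}:1
  |U|=2: {3,6}:1  {5,6}:1
  |U|=3: {3,5,6}:2  {4,5,6}:1
  |U|=4: {2,4,5,6}:1  {3,4,5,6}:3
  |U|=5: {1,2,4,5,6}:1  {2,3,4,5,6}:4
  start at 0(b): 5

5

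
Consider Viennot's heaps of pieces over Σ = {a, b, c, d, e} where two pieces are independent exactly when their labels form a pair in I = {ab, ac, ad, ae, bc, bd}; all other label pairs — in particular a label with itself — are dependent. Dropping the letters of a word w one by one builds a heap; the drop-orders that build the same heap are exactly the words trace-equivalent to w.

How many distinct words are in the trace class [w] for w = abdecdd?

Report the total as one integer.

14

piece 0:a — minimal
piece 1:b — minimal
piece 2:d — minimal
piece 3:e rests on {1:b, 2:d}
piece 4:c rests on {3:e}
piece 5:d rests on {4:c}
piece 6:d rests on {5:d}
minimal pieces: {0:a, 1:b, 2:d}
ways to finish when only these pieces remain (= sum over removing one remaining piece with nothing left below it):
  1 left: {0}→1  {6}→1
  2 left: {0,6}→2  {5,6}→1
  3 left: {0,5,6}→3  {4,5,6}→1
  4 left: {0,4,5,6}→4  {3,4,5,6}→1
  5 left: {0,3,4,5,6}→5  {1,3,4,5,6}→1  {2,3,4,5,6}→1
  placing 0:a first → 2 extensions
  placing 1:b first → 6 extensions
  placing 2:d first → 6 extensions
total linear extensions = 14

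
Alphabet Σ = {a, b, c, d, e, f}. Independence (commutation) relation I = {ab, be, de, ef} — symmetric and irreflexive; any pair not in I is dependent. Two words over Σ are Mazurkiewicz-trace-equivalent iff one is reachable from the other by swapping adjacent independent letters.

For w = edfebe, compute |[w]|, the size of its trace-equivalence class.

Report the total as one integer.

#0=e has no predecessor
#1=d has no predecessor
#2=f depends on [1:d]
#3=e depends on [0:e]
#4=b depends on [2:f]
#5=e depends on [3:e]
sources: [0:e, 1:d]
N(rest) = Σ N(rest − s) over sources s of rest; N(one piece) = 1:
  size 1 → [4]=1  [5]=1
  size 2 → [2,4]=1  [3,5]=1  [4,5]=2
  size 3 → [0,3,5]=1  [1,2,4]=1  [2,4,5]=3  [3,4,5]=3
  size 4 → [0,3,4,5]=4  [1,2,4,5]=4  [2,3,4,5]=6
  first=0(e) contributes 10
  first=1(d) contributes 10
|[w]| = 20

20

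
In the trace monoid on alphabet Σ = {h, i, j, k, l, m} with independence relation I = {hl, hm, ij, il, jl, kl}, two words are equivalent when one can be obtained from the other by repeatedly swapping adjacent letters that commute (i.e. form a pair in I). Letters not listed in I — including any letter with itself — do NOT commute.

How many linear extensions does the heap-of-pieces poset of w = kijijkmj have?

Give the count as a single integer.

piece 0:k — minimal
piece 1:i rests on {0:k}
piece 2:j rests on {0:k}
piece 3:i rests on {1:i}
piece 4:j rests on {2:j}
piece 5:k rests on {3:i, 4:j}
piece 6:m rests on {5:k}
piece 7:j rests on {6:m}
minimal pieces: {0:k}
ways to finish when only these pieces remain (= sum over removing one remaining piece with nothing left below it):
  1 left: {7}→1
  2 left: {6,7}→1
  3 left: {5,6,7}→1
  4 left: {3,5,6,7}→1  {4,5,6,7}→1
  5 left: {1,3,5,6,7}→1  {2,4,5,6,7}→1  {3,4,5,6,7}→2
  6 left: {1,3,4,5,6,7}→3  {2,3,4,5,6,7}→3
  placing 0:k first → 6 extensions

6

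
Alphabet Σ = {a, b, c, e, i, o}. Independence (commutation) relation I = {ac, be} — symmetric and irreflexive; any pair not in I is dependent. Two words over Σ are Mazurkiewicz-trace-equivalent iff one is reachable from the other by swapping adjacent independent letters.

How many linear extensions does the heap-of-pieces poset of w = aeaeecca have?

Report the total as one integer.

3

piece 0:a — minimal
piece 1:e rests on {0:a}
piece 2:a rests on {1:e}
piece 3:e rests on {2:a}
piece 4:e rests on {3:e}
piece 5:c rests on {4:e}
piece 6:c rests on {5:c}
piece 7:a rests on {4:e}
minimal pieces: {0:a}
ways to finish when only these pieces remain (= sum over removing one remaining piece with nothing left below it):
  1 left: {6}→1  {7}→1
  2 left: {5,6}→1  {6,7}→2
  3 left: {5,6,7}→3
  4 left: {4,5,6,7}→3
  5 left: {3,4,5,6,7}→3
  6 left: {2,3,4,5,6,7}→3
  placing 0:a first → 3 extensions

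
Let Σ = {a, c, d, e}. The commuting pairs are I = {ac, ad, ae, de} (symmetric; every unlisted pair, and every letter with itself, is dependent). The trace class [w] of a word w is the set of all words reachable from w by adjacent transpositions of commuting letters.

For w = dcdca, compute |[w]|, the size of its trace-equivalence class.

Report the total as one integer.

drop 0:d onto floor
drop 1:c onto {0:d}
drop 2:d onto {1:c}
drop 3:c onto {2:d}
drop 4:a onto floor
ground layer = {0:d, 4:a}
drop-orders for the pieces not yet dropped (sum over which currently-grounded one goes next):
  1 to go: {3} 1  {4} 1
  2 to go: {2,3} 1  {3,4} 2
  3 to go: {1,2,3} 1  {2,3,4} 3
  if 0:d drops first: 4 orders
  if 4:a drops first: 1 orders
heap linearizations: 5

5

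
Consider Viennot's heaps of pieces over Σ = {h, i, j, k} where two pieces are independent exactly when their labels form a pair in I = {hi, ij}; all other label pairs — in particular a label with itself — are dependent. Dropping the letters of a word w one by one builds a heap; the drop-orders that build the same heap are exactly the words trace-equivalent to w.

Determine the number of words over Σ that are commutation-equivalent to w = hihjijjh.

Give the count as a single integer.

0(h) covers ∅
1(i) covers ∅
2(h) covers 0:h
3(j) covers 2:h
4(i) covers 1:i
5(j) covers 3:j
6(j) covers 5:j
7(h) covers 6:j
floor of heap: 0:h, 1:i
completions by unplaced set U, small U first (add the entries for U minus each lowest piece of U):
  |U|=1: {4}:1  {7}:1
  |U|=2: {1,4}:1  {4,7}:2  {6,7}:1
  |U|=3: {1,4,7}:3  {4,6,7}:3  {5,6,7}:1
  |U|=4: {1,4,6,7}:6  {3,5,6,7}:1  {4,5,6,7}:4
  |U|=5: {1,4,5,6,7}:10  {2,3,5,6,7}:1  {3,4,5,6,7}:5
  |U|=6: {0,2,3,5,6,7}:1  {1,3,4,5,6,7}:15  {2,3,4,5,6,7}:6
  start at 0(h): 21
  start at 1(i): 7
sum over floor = 28

28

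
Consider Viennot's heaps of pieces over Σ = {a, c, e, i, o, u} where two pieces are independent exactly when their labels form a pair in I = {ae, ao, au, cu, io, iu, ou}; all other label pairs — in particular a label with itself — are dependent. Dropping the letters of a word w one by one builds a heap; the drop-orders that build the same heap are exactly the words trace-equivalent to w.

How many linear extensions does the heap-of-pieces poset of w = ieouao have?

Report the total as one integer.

15

0(i) covers ∅
1(e) covers 0:i
2(o) covers 1:e
3(u) covers 1:e
4(a) covers 0:i
5(o) covers 2:o
floor of heap: 0:i
completions by unplaced set U, small U first (add the entries for U minus each lowest piece of U):
  |U|=1: {3}:1  {4}:1  {5}:1
  |U|=2: {2,5}:1  {3,4}:2  {3,5}:2  {4,5}:2
  |U|=3: {2,3,5}:3  {2,4,5}:3  {3,4,5}:6
  |U|=4: {1,2,3,5}:3  {2,3,4,5}:12
  start at 0(i): 15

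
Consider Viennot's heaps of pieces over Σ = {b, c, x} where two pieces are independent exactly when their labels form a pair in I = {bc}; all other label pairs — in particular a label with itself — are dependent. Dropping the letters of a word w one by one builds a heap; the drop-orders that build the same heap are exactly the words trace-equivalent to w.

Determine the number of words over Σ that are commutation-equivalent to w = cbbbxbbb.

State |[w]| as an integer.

4

#0=c has no predecessor
#1=b has no predecessor
#2=b depends on [1:b]
#3=b depends on [2:b]
#4=x depends on [0:c, 3:b]
#5=b depends on [4:x]
#6=b depends on [5:b]
#7=b depends on [6:b]
sources: [0:c, 1:b]
N(rest) = Σ N(rest − s) over sources s of rest; N(one piece) = 1:
  size 1 → [7]=1
  size 2 → [6,7]=1
  size 3 → [5,6,7]=1
  size 4 → [4,5,6,7]=1
  size 5 → [0,4,5,6,7]=1  [3,4,5,6,7]=1
  size 6 → [0,3,4,5,6,7]=2  [2,3,4,5,6,7]=1
  first=0(c) contributes 1
  first=1(b) contributes 3
|[w]| = 4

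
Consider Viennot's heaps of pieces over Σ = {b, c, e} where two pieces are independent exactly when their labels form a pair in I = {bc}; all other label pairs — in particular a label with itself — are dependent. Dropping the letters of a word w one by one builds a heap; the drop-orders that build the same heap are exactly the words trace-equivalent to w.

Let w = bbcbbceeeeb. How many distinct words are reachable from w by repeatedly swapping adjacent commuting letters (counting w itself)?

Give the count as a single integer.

15

0(b) covers ∅
1(b) covers 0:b
2(c) covers ∅
3(b) covers 1:b
4(b) covers 3:b
5(c) covers 2:c
6(e) covers 4:b, 5:c
7(e) covers 6:e
8(e) covers 7:e
9(e) covers 8:e
10(b) covers 9:e
floor of heap: 0:b, 2:c
completions by unplaced set U, small U first (add the entries for U minus each lowest piece of U):
  |U|=1: {10}:1
  |U|=2: {9,10}:1
  |U|=3: {8,9,10}:1
  |U|=4: {7,8,9,10}:1
  |U|=5: {6,7,8,9,10}:1
  |U|=6: {4,6,7,8,9,10}:1  {5,6,7,8,9,10}:1
  |U|=7: {2,5,6,7,8,9,10}:1  {3,4,6,7,8,9,10}:1  {4,5,6,7,8,9,10}:2
  |U|=8: {1,3,4,6,7,8,9,10}:1  {2,4,5,6,7,8,9,10}:3  {3,4,5,6,7,8,9,10}:3
  |U|=9: {0,1,3,4,6,7,8,9,10}:1  {1,3,4,5,6,7,8,9,10}:4  {2,3,4,5,6,7,8,9,10}:6
  start at 0(b): 10
  start at 2(c): 5
sum over floor = 15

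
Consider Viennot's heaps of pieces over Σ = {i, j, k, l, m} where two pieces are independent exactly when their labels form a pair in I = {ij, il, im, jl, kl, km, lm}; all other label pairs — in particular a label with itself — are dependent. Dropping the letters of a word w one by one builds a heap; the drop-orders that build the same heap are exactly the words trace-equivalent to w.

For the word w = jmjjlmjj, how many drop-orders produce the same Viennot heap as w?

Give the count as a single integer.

piece 0:j — minimal
piece 1:m rests on {0:j}
piece 2:j rests on {1:m}
piece 3:j rests on {2:j}
piece 4:l — minimal
piece 5:m rests on {3:j}
piece 6:j rests on {5:m}
piece 7:j rests on {6:j}
minimal pieces: {0:j, 4:l}
ways to finish when only these pieces remain (= sum over removing one remaining piece with nothing left below it):
  1 left: {4}→1  {7}→1
  2 left: {4,7}→2  {6,7}→1
  3 left: {4,6,7}→3  {5,6,7}→1
  4 left: {3,5,6,7}→1  {4,5,6,7}→4
  5 left: {2,3,5,6,7}→1  {3,4,5,6,7}→5
  6 left: {1,2,3,5,6,7}→1  {2,3,4,5,6,7}→6
  placing 0:j first → 7 extensions
  placing 4:l first → 1 extensions
total linear extensions = 8

8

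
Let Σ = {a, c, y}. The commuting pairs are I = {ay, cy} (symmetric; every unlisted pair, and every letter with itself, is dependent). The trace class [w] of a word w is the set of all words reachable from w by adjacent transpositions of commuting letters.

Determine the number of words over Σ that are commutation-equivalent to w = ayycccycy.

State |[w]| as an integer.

126

#0=a has no predecessor
#1=y has no predecessor
#2=y depends on [1:y]
#3=c depends on [0:a]
#4=c depends on [3:c]
#5=c depends on [4:c]
#6=y depends on [2:y]
#7=c depends on [5:c]
#8=y depends on [6:y]
sources: [0:a, 1:y]
N(rest) = Σ N(rest − s) over sources s of rest; N(one piece) = 1:
  size 1 → [7]=1  [8]=1
  size 2 → [5,7]=1  [6,8]=1  [7,8]=2
  size 3 → [2,6,8]=1  [4,5,7]=1  [5,7,8]=3  [6,7,8]=3
  size 4 → [1,2,6,8]=1  [2,6,7,8]=4  [3,4,5,7]=1  [4,5,7,8]=4  [5,6,7,8]=6
  size 5 → [0,3,4,5,7]=1  [1,2,6,7,8]=5  [2,5,6,7,8]=10  [3,4,5,7,8]=5  [4,5,6,7,8]=10
  size 6 → [0,3,4,5,7,8]=6  [1,2,5,6,7,8]=15  [2,4,5,6,7,8]=20  [3,4,5,6,7,8]=15
  size 7 → [0,3,4,5,6,7,8]=21  [1,2,4,5,6,7,8]=35  [2,3,4,5,6,7,8]=35
  first=0(a) contributes 70
  first=1(y) contributes 56
|[w]| = 126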